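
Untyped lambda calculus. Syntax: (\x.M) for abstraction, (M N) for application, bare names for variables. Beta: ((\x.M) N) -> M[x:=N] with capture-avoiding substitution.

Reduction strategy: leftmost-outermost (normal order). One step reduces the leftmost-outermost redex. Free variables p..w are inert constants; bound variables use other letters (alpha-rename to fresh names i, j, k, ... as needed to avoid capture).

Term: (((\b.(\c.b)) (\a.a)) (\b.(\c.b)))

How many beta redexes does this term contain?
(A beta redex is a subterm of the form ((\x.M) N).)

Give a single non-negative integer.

Term: (((\b.(\c.b)) (\a.a)) (\b.(\c.b)))
  Redex: ((\b.(\c.b)) (\a.a))
Total redexes: 1

Answer: 1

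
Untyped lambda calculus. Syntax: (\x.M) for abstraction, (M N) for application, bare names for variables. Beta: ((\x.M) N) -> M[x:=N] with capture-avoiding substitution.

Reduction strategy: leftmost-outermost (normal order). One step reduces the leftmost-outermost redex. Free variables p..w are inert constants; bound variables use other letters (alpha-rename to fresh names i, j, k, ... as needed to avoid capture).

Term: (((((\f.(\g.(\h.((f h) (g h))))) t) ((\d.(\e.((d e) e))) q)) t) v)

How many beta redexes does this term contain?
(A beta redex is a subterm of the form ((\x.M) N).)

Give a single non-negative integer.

Answer: 2

Derivation:
Term: (((((\f.(\g.(\h.((f h) (g h))))) t) ((\d.(\e.((d e) e))) q)) t) v)
  Redex: ((\f.(\g.(\h.((f h) (g h))))) t)
  Redex: ((\d.(\e.((d e) e))) q)
Total redexes: 2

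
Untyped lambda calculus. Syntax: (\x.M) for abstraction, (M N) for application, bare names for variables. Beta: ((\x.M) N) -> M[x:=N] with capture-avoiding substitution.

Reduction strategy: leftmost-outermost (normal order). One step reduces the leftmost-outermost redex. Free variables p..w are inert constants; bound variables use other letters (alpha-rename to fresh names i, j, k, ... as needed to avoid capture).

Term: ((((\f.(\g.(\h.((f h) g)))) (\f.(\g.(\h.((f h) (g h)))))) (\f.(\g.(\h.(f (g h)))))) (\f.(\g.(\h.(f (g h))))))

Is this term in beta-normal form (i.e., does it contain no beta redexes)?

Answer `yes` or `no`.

Term: ((((\f.(\g.(\h.((f h) g)))) (\f.(\g.(\h.((f h) (g h)))))) (\f.(\g.(\h.(f (g h)))))) (\f.(\g.(\h.(f (g h))))))
Found 1 beta redex(es).

Answer: no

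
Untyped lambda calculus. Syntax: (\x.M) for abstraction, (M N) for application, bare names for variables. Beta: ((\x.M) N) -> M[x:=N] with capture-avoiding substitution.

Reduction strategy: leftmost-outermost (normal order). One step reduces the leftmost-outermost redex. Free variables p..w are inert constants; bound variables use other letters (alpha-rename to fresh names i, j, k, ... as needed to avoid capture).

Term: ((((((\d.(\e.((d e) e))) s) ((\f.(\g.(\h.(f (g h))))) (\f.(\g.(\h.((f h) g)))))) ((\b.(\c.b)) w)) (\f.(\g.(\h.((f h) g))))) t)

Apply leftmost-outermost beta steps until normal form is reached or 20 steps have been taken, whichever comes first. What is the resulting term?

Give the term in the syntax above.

Answer: (((((s (\g.(\h.(\i.(\j.(((g h) j) i)))))) (\g.(\h.(\i.(\j.(((g h) j) i)))))) (\c.w)) (\f.(\g.(\h.((f h) g))))) t)

Derivation:
Step 0: ((((((\d.(\e.((d e) e))) s) ((\f.(\g.(\h.(f (g h))))) (\f.(\g.(\h.((f h) g)))))) ((\b.(\c.b)) w)) (\f.(\g.(\h.((f h) g))))) t)
Step 1: (((((\e.((s e) e)) ((\f.(\g.(\h.(f (g h))))) (\f.(\g.(\h.((f h) g)))))) ((\b.(\c.b)) w)) (\f.(\g.(\h.((f h) g))))) t)
Step 2: (((((s ((\f.(\g.(\h.(f (g h))))) (\f.(\g.(\h.((f h) g)))))) ((\f.(\g.(\h.(f (g h))))) (\f.(\g.(\h.((f h) g)))))) ((\b.(\c.b)) w)) (\f.(\g.(\h.((f h) g))))) t)
Step 3: (((((s (\g.(\h.((\f.(\g.(\h.((f h) g)))) (g h))))) ((\f.(\g.(\h.(f (g h))))) (\f.(\g.(\h.((f h) g)))))) ((\b.(\c.b)) w)) (\f.(\g.(\h.((f h) g))))) t)
Step 4: (((((s (\g.(\h.(\i.(\j.(((g h) j) i)))))) ((\f.(\g.(\h.(f (g h))))) (\f.(\g.(\h.((f h) g)))))) ((\b.(\c.b)) w)) (\f.(\g.(\h.((f h) g))))) t)
Step 5: (((((s (\g.(\h.(\i.(\j.(((g h) j) i)))))) (\g.(\h.((\f.(\g.(\h.((f h) g)))) (g h))))) ((\b.(\c.b)) w)) (\f.(\g.(\h.((f h) g))))) t)
Step 6: (((((s (\g.(\h.(\i.(\j.(((g h) j) i)))))) (\g.(\h.(\i.(\j.(((g h) j) i)))))) ((\b.(\c.b)) w)) (\f.(\g.(\h.((f h) g))))) t)
Step 7: (((((s (\g.(\h.(\i.(\j.(((g h) j) i)))))) (\g.(\h.(\i.(\j.(((g h) j) i)))))) (\c.w)) (\f.(\g.(\h.((f h) g))))) t)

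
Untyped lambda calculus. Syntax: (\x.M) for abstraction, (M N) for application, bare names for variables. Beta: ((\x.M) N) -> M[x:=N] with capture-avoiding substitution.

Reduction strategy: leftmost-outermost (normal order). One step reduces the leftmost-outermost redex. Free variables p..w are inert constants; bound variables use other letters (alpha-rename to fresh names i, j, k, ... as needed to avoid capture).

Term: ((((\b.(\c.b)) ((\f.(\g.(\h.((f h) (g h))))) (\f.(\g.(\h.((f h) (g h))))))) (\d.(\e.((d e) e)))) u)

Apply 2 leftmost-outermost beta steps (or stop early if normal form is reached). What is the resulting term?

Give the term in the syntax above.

Step 0: ((((\b.(\c.b)) ((\f.(\g.(\h.((f h) (g h))))) (\f.(\g.(\h.((f h) (g h))))))) (\d.(\e.((d e) e)))) u)
Step 1: (((\c.((\f.(\g.(\h.((f h) (g h))))) (\f.(\g.(\h.((f h) (g h))))))) (\d.(\e.((d e) e)))) u)
Step 2: (((\f.(\g.(\h.((f h) (g h))))) (\f.(\g.(\h.((f h) (g h)))))) u)

Answer: (((\f.(\g.(\h.((f h) (g h))))) (\f.(\g.(\h.((f h) (g h)))))) u)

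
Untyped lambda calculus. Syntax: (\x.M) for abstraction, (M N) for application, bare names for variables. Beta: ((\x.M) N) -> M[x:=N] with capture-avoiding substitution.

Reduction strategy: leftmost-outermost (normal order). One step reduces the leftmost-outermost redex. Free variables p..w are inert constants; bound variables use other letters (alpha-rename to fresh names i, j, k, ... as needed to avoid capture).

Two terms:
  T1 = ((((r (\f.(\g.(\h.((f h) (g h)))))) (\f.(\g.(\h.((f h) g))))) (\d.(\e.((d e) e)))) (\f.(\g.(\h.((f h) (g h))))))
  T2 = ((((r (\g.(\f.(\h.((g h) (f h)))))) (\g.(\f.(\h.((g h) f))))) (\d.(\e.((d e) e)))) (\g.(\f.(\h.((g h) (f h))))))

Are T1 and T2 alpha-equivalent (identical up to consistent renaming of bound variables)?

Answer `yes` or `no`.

Term 1: ((((r (\f.(\g.(\h.((f h) (g h)))))) (\f.(\g.(\h.((f h) g))))) (\d.(\e.((d e) e)))) (\f.(\g.(\h.((f h) (g h))))))
Term 2: ((((r (\g.(\f.(\h.((g h) (f h)))))) (\g.(\f.(\h.((g h) f))))) (\d.(\e.((d e) e)))) (\g.(\f.(\h.((g h) (f h))))))
Alpha-equivalence: compare structure up to binder renaming.
Result: True

Answer: yes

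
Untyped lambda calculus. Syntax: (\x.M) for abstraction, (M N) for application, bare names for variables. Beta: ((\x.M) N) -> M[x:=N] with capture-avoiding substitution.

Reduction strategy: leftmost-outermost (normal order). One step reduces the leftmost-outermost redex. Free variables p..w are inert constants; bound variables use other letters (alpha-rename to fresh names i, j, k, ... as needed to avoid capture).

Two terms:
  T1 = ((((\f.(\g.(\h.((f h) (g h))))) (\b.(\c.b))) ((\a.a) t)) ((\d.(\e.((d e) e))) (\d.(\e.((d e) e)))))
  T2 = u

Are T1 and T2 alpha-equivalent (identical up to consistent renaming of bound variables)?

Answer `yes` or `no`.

Term 1: ((((\f.(\g.(\h.((f h) (g h))))) (\b.(\c.b))) ((\a.a) t)) ((\d.(\e.((d e) e))) (\d.(\e.((d e) e)))))
Term 2: u
Alpha-equivalence: compare structure up to binder renaming.
Result: False

Answer: no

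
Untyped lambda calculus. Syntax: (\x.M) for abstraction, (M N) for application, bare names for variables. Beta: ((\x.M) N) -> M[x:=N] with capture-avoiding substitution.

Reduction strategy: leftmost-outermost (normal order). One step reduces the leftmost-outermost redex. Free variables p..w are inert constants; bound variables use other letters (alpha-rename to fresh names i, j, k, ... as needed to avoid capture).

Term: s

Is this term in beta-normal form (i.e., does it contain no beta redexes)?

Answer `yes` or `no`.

Term: s
No beta redexes found.

Answer: yes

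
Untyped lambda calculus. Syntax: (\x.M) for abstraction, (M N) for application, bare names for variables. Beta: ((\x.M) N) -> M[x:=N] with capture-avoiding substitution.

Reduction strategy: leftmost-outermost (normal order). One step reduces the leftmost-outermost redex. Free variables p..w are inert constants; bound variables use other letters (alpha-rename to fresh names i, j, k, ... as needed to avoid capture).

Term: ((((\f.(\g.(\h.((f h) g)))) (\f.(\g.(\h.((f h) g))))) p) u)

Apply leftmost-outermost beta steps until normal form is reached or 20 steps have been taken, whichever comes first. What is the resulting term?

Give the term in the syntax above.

Answer: (\h.((u h) p))

Derivation:
Step 0: ((((\f.(\g.(\h.((f h) g)))) (\f.(\g.(\h.((f h) g))))) p) u)
Step 1: (((\g.(\h.(((\f.(\g.(\h.((f h) g)))) h) g))) p) u)
Step 2: ((\h.(((\f.(\g.(\h.((f h) g)))) h) p)) u)
Step 3: (((\f.(\g.(\h.((f h) g)))) u) p)
Step 4: ((\g.(\h.((u h) g))) p)
Step 5: (\h.((u h) p))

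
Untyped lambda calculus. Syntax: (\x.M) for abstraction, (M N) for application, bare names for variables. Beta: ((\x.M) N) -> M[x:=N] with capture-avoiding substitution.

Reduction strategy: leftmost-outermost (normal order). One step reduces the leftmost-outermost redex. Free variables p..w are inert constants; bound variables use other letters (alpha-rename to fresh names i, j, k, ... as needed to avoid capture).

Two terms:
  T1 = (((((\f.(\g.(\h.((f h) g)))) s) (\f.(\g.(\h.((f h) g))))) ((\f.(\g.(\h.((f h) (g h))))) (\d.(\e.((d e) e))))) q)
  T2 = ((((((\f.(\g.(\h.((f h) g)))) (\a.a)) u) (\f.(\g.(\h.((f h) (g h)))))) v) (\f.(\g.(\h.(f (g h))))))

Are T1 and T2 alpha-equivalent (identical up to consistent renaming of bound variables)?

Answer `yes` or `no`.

Answer: no

Derivation:
Term 1: (((((\f.(\g.(\h.((f h) g)))) s) (\f.(\g.(\h.((f h) g))))) ((\f.(\g.(\h.((f h) (g h))))) (\d.(\e.((d e) e))))) q)
Term 2: ((((((\f.(\g.(\h.((f h) g)))) (\a.a)) u) (\f.(\g.(\h.((f h) (g h)))))) v) (\f.(\g.(\h.(f (g h))))))
Alpha-equivalence: compare structure up to binder renaming.
Result: False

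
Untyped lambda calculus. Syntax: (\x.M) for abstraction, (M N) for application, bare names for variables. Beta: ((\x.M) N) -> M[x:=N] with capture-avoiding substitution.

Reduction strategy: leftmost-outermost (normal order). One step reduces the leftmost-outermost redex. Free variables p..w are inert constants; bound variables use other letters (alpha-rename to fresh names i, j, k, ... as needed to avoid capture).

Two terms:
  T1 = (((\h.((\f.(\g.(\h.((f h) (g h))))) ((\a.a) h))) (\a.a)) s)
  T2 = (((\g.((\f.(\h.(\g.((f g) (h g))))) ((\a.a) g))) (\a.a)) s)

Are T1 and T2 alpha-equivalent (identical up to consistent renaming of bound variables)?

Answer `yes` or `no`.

Term 1: (((\h.((\f.(\g.(\h.((f h) (g h))))) ((\a.a) h))) (\a.a)) s)
Term 2: (((\g.((\f.(\h.(\g.((f g) (h g))))) ((\a.a) g))) (\a.a)) s)
Alpha-equivalence: compare structure up to binder renaming.
Result: True

Answer: yes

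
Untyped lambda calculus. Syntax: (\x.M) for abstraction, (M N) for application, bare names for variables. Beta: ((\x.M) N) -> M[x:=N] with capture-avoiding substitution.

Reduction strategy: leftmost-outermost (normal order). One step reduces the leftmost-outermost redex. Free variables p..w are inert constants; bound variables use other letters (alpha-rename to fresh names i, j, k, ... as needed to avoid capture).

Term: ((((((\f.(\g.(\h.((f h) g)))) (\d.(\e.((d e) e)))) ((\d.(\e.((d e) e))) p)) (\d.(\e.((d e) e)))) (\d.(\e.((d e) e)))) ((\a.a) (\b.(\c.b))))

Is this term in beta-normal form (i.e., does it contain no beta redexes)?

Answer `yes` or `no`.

Term: ((((((\f.(\g.(\h.((f h) g)))) (\d.(\e.((d e) e)))) ((\d.(\e.((d e) e))) p)) (\d.(\e.((d e) e)))) (\d.(\e.((d e) e)))) ((\a.a) (\b.(\c.b))))
Found 3 beta redex(es).

Answer: no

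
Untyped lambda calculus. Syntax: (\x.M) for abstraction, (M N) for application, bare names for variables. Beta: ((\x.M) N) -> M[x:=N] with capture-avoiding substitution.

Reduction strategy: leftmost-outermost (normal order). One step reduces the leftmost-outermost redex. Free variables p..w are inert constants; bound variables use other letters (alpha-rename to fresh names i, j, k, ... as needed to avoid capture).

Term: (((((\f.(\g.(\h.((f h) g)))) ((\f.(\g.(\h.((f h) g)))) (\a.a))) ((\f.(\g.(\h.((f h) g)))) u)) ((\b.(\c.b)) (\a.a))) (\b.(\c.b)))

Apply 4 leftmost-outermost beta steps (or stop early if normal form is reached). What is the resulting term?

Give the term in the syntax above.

Answer: ((((\g.(\h.(((\a.a) h) g))) ((\b.(\c.b)) (\a.a))) ((\f.(\g.(\h.((f h) g)))) u)) (\b.(\c.b)))

Derivation:
Step 0: (((((\f.(\g.(\h.((f h) g)))) ((\f.(\g.(\h.((f h) g)))) (\a.a))) ((\f.(\g.(\h.((f h) g)))) u)) ((\b.(\c.b)) (\a.a))) (\b.(\c.b)))
Step 1: ((((\g.(\h.((((\f.(\g.(\h.((f h) g)))) (\a.a)) h) g))) ((\f.(\g.(\h.((f h) g)))) u)) ((\b.(\c.b)) (\a.a))) (\b.(\c.b)))
Step 2: (((\h.((((\f.(\g.(\h.((f h) g)))) (\a.a)) h) ((\f.(\g.(\h.((f h) g)))) u))) ((\b.(\c.b)) (\a.a))) (\b.(\c.b)))
Step 3: (((((\f.(\g.(\h.((f h) g)))) (\a.a)) ((\b.(\c.b)) (\a.a))) ((\f.(\g.(\h.((f h) g)))) u)) (\b.(\c.b)))
Step 4: ((((\g.(\h.(((\a.a) h) g))) ((\b.(\c.b)) (\a.a))) ((\f.(\g.(\h.((f h) g)))) u)) (\b.(\c.b)))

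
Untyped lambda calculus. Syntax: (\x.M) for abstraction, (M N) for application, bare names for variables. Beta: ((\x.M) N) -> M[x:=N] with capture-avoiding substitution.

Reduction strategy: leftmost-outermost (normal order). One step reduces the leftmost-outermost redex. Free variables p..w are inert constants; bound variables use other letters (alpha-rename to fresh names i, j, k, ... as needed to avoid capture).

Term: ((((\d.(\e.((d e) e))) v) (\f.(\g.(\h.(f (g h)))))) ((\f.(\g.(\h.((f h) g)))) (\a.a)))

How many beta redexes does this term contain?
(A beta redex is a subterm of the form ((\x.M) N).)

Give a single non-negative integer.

Term: ((((\d.(\e.((d e) e))) v) (\f.(\g.(\h.(f (g h)))))) ((\f.(\g.(\h.((f h) g)))) (\a.a)))
  Redex: ((\d.(\e.((d e) e))) v)
  Redex: ((\f.(\g.(\h.((f h) g)))) (\a.a))
Total redexes: 2

Answer: 2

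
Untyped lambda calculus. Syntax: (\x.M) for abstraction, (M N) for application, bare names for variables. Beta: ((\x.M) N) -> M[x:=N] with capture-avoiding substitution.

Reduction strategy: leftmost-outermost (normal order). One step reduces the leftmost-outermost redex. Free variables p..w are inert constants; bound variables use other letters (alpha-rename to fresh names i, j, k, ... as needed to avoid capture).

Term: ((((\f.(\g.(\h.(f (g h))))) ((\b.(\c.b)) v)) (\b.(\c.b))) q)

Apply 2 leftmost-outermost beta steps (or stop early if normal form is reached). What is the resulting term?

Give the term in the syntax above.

Step 0: ((((\f.(\g.(\h.(f (g h))))) ((\b.(\c.b)) v)) (\b.(\c.b))) q)
Step 1: (((\g.(\h.(((\b.(\c.b)) v) (g h)))) (\b.(\c.b))) q)
Step 2: ((\h.(((\b.(\c.b)) v) ((\b.(\c.b)) h))) q)

Answer: ((\h.(((\b.(\c.b)) v) ((\b.(\c.b)) h))) q)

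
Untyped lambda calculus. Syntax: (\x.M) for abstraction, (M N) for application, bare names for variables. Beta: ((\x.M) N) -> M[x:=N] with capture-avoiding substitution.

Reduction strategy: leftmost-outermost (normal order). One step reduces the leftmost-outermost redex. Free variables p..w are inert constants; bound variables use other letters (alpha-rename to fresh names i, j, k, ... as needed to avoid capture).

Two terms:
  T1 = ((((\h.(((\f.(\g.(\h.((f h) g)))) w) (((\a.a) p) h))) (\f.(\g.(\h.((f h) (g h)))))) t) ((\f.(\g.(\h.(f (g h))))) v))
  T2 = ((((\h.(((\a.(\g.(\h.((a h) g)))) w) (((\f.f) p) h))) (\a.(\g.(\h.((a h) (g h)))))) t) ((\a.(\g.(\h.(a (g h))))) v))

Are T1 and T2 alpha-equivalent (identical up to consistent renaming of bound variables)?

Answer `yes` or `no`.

Answer: yes

Derivation:
Term 1: ((((\h.(((\f.(\g.(\h.((f h) g)))) w) (((\a.a) p) h))) (\f.(\g.(\h.((f h) (g h)))))) t) ((\f.(\g.(\h.(f (g h))))) v))
Term 2: ((((\h.(((\a.(\g.(\h.((a h) g)))) w) (((\f.f) p) h))) (\a.(\g.(\h.((a h) (g h)))))) t) ((\a.(\g.(\h.(a (g h))))) v))
Alpha-equivalence: compare structure up to binder renaming.
Result: True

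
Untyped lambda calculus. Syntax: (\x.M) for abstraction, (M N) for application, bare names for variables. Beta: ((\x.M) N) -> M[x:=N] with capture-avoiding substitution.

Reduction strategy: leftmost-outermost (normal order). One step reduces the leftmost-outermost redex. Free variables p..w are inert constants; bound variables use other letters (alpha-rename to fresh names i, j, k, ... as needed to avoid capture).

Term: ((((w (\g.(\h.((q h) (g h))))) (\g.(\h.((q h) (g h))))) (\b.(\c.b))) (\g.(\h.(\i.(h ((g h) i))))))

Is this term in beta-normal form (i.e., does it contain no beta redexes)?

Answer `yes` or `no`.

Term: ((((w (\g.(\h.((q h) (g h))))) (\g.(\h.((q h) (g h))))) (\b.(\c.b))) (\g.(\h.(\i.(h ((g h) i))))))
No beta redexes found.

Answer: yes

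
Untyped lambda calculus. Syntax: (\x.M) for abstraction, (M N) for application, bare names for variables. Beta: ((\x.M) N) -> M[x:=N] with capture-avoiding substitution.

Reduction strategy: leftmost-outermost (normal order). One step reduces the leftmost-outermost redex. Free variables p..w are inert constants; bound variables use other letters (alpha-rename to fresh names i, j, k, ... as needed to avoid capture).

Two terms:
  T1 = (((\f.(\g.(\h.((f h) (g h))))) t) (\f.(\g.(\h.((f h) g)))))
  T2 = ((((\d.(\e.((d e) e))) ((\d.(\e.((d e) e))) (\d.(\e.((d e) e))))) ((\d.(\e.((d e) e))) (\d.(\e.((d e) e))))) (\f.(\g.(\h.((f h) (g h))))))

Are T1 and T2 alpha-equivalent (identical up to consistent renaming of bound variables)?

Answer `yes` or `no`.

Term 1: (((\f.(\g.(\h.((f h) (g h))))) t) (\f.(\g.(\h.((f h) g)))))
Term 2: ((((\d.(\e.((d e) e))) ((\d.(\e.((d e) e))) (\d.(\e.((d e) e))))) ((\d.(\e.((d e) e))) (\d.(\e.((d e) e))))) (\f.(\g.(\h.((f h) (g h))))))
Alpha-equivalence: compare structure up to binder renaming.
Result: False

Answer: no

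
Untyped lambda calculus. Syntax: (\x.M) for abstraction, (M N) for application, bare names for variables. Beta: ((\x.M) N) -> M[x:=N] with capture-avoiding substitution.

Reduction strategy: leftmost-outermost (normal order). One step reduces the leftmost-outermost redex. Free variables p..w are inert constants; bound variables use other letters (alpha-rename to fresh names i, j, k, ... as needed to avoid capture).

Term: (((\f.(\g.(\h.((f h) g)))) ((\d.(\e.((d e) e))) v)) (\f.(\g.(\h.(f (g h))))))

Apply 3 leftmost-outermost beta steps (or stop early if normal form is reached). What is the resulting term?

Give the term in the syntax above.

Answer: (\h.(((\e.((v e) e)) h) (\f.(\g.(\h.(f (g h)))))))

Derivation:
Step 0: (((\f.(\g.(\h.((f h) g)))) ((\d.(\e.((d e) e))) v)) (\f.(\g.(\h.(f (g h))))))
Step 1: ((\g.(\h.((((\d.(\e.((d e) e))) v) h) g))) (\f.(\g.(\h.(f (g h))))))
Step 2: (\h.((((\d.(\e.((d e) e))) v) h) (\f.(\g.(\h.(f (g h)))))))
Step 3: (\h.(((\e.((v e) e)) h) (\f.(\g.(\h.(f (g h)))))))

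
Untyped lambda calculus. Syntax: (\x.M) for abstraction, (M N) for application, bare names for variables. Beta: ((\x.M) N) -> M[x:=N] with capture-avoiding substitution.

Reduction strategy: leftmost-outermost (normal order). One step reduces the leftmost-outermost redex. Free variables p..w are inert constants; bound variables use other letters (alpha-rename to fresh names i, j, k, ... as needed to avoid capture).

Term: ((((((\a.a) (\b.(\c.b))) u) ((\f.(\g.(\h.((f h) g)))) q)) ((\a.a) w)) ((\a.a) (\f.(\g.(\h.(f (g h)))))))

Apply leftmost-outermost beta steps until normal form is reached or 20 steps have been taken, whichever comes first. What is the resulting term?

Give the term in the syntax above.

Step 0: ((((((\a.a) (\b.(\c.b))) u) ((\f.(\g.(\h.((f h) g)))) q)) ((\a.a) w)) ((\a.a) (\f.(\g.(\h.(f (g h)))))))
Step 1: (((((\b.(\c.b)) u) ((\f.(\g.(\h.((f h) g)))) q)) ((\a.a) w)) ((\a.a) (\f.(\g.(\h.(f (g h)))))))
Step 2: ((((\c.u) ((\f.(\g.(\h.((f h) g)))) q)) ((\a.a) w)) ((\a.a) (\f.(\g.(\h.(f (g h)))))))
Step 3: ((u ((\a.a) w)) ((\a.a) (\f.(\g.(\h.(f (g h)))))))
Step 4: ((u w) ((\a.a) (\f.(\g.(\h.(f (g h)))))))
Step 5: ((u w) (\f.(\g.(\h.(f (g h))))))

Answer: ((u w) (\f.(\g.(\h.(f (g h))))))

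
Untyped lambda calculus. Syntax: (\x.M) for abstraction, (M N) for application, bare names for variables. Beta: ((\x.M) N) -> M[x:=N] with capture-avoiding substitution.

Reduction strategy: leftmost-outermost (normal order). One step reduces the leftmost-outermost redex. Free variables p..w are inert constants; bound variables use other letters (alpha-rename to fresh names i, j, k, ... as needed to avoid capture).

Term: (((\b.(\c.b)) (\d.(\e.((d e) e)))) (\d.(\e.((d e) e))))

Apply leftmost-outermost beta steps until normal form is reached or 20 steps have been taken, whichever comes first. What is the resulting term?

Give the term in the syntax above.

Answer: (\d.(\e.((d e) e)))

Derivation:
Step 0: (((\b.(\c.b)) (\d.(\e.((d e) e)))) (\d.(\e.((d e) e))))
Step 1: ((\c.(\d.(\e.((d e) e)))) (\d.(\e.((d e) e))))
Step 2: (\d.(\e.((d e) e)))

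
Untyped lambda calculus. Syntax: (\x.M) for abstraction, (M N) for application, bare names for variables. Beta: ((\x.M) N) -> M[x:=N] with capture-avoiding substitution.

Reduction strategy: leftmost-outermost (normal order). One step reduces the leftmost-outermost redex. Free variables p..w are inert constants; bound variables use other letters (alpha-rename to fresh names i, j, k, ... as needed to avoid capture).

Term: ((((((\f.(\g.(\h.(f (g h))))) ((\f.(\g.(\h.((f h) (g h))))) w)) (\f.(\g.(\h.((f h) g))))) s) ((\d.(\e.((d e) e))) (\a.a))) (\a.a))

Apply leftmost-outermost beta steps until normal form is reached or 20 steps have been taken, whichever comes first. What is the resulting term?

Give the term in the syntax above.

Step 0: ((((((\f.(\g.(\h.(f (g h))))) ((\f.(\g.(\h.((f h) (g h))))) w)) (\f.(\g.(\h.((f h) g))))) s) ((\d.(\e.((d e) e))) (\a.a))) (\a.a))
Step 1: (((((\g.(\h.(((\f.(\g.(\h.((f h) (g h))))) w) (g h)))) (\f.(\g.(\h.((f h) g))))) s) ((\d.(\e.((d e) e))) (\a.a))) (\a.a))
Step 2: ((((\h.(((\f.(\g.(\h.((f h) (g h))))) w) ((\f.(\g.(\h.((f h) g)))) h))) s) ((\d.(\e.((d e) e))) (\a.a))) (\a.a))
Step 3: (((((\f.(\g.(\h.((f h) (g h))))) w) ((\f.(\g.(\h.((f h) g)))) s)) ((\d.(\e.((d e) e))) (\a.a))) (\a.a))
Step 4: ((((\g.(\h.((w h) (g h)))) ((\f.(\g.(\h.((f h) g)))) s)) ((\d.(\e.((d e) e))) (\a.a))) (\a.a))
Step 5: (((\h.((w h) (((\f.(\g.(\h.((f h) g)))) s) h))) ((\d.(\e.((d e) e))) (\a.a))) (\a.a))
Step 6: (((w ((\d.(\e.((d e) e))) (\a.a))) (((\f.(\g.(\h.((f h) g)))) s) ((\d.(\e.((d e) e))) (\a.a)))) (\a.a))
Step 7: (((w (\e.(((\a.a) e) e))) (((\f.(\g.(\h.((f h) g)))) s) ((\d.(\e.((d e) e))) (\a.a)))) (\a.a))
Step 8: (((w (\e.(e e))) (((\f.(\g.(\h.((f h) g)))) s) ((\d.(\e.((d e) e))) (\a.a)))) (\a.a))
Step 9: (((w (\e.(e e))) ((\g.(\h.((s h) g))) ((\d.(\e.((d e) e))) (\a.a)))) (\a.a))
Step 10: (((w (\e.(e e))) (\h.((s h) ((\d.(\e.((d e) e))) (\a.a))))) (\a.a))
Step 11: (((w (\e.(e e))) (\h.((s h) (\e.(((\a.a) e) e))))) (\a.a))
Step 12: (((w (\e.(e e))) (\h.((s h) (\e.(e e))))) (\a.a))

Answer: (((w (\e.(e e))) (\h.((s h) (\e.(e e))))) (\a.a))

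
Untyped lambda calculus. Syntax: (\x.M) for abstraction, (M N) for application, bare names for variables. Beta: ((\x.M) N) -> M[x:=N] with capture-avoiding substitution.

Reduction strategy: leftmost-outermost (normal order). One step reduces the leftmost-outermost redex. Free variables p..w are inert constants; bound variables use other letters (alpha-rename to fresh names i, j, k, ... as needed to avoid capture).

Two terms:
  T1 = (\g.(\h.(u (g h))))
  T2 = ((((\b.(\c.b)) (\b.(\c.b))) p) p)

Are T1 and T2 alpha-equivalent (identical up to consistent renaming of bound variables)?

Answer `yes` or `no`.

Answer: no

Derivation:
Term 1: (\g.(\h.(u (g h))))
Term 2: ((((\b.(\c.b)) (\b.(\c.b))) p) p)
Alpha-equivalence: compare structure up to binder renaming.
Result: False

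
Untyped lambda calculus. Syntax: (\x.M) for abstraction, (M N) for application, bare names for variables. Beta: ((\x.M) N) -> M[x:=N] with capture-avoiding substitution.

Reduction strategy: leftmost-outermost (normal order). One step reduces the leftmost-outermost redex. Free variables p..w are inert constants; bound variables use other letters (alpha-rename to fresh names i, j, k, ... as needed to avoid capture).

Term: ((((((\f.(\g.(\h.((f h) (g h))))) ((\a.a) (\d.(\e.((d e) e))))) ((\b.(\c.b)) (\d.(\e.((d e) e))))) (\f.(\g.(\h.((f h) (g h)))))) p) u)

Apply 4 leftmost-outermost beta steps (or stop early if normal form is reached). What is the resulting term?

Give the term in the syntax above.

Step 0: ((((((\f.(\g.(\h.((f h) (g h))))) ((\a.a) (\d.(\e.((d e) e))))) ((\b.(\c.b)) (\d.(\e.((d e) e))))) (\f.(\g.(\h.((f h) (g h)))))) p) u)
Step 1: (((((\g.(\h.((((\a.a) (\d.(\e.((d e) e)))) h) (g h)))) ((\b.(\c.b)) (\d.(\e.((d e) e))))) (\f.(\g.(\h.((f h) (g h)))))) p) u)
Step 2: ((((\h.((((\a.a) (\d.(\e.((d e) e)))) h) (((\b.(\c.b)) (\d.(\e.((d e) e)))) h))) (\f.(\g.(\h.((f h) (g h)))))) p) u)
Step 3: ((((((\a.a) (\d.(\e.((d e) e)))) (\f.(\g.(\h.((f h) (g h)))))) (((\b.(\c.b)) (\d.(\e.((d e) e)))) (\f.(\g.(\h.((f h) (g h))))))) p) u)
Step 4: (((((\d.(\e.((d e) e))) (\f.(\g.(\h.((f h) (g h)))))) (((\b.(\c.b)) (\d.(\e.((d e) e)))) (\f.(\g.(\h.((f h) (g h))))))) p) u)

Answer: (((((\d.(\e.((d e) e))) (\f.(\g.(\h.((f h) (g h)))))) (((\b.(\c.b)) (\d.(\e.((d e) e)))) (\f.(\g.(\h.((f h) (g h))))))) p) u)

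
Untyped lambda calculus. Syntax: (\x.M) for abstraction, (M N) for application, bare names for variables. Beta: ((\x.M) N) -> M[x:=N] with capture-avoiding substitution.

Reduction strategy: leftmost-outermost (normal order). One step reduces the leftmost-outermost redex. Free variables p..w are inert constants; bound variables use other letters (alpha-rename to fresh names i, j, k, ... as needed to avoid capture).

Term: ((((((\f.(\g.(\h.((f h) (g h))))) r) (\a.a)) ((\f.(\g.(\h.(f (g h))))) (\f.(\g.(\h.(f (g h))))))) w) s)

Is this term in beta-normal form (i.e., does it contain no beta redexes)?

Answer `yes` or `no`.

Answer: no

Derivation:
Term: ((((((\f.(\g.(\h.((f h) (g h))))) r) (\a.a)) ((\f.(\g.(\h.(f (g h))))) (\f.(\g.(\h.(f (g h))))))) w) s)
Found 2 beta redex(es).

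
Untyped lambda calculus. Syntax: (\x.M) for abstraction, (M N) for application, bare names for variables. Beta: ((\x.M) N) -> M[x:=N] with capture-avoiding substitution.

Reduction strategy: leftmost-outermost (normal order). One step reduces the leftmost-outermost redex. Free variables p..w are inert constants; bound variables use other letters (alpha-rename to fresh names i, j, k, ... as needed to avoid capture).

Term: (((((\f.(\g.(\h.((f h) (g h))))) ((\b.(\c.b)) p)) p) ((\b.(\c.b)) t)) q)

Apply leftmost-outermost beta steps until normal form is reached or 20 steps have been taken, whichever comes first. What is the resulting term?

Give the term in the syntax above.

Step 0: (((((\f.(\g.(\h.((f h) (g h))))) ((\b.(\c.b)) p)) p) ((\b.(\c.b)) t)) q)
Step 1: ((((\g.(\h.((((\b.(\c.b)) p) h) (g h)))) p) ((\b.(\c.b)) t)) q)
Step 2: (((\h.((((\b.(\c.b)) p) h) (p h))) ((\b.(\c.b)) t)) q)
Step 3: (((((\b.(\c.b)) p) ((\b.(\c.b)) t)) (p ((\b.(\c.b)) t))) q)
Step 4: ((((\c.p) ((\b.(\c.b)) t)) (p ((\b.(\c.b)) t))) q)
Step 5: ((p (p ((\b.(\c.b)) t))) q)
Step 6: ((p (p (\c.t))) q)

Answer: ((p (p (\c.t))) q)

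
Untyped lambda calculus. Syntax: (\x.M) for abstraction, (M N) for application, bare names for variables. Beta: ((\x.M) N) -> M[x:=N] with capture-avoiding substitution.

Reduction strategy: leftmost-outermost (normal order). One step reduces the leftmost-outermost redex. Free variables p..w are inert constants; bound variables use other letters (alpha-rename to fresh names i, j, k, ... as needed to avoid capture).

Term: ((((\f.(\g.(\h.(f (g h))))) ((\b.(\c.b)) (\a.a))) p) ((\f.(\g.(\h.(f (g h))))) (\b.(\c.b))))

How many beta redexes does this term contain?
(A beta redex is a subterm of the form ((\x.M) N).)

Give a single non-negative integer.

Term: ((((\f.(\g.(\h.(f (g h))))) ((\b.(\c.b)) (\a.a))) p) ((\f.(\g.(\h.(f (g h))))) (\b.(\c.b))))
  Redex: ((\f.(\g.(\h.(f (g h))))) ((\b.(\c.b)) (\a.a)))
  Redex: ((\b.(\c.b)) (\a.a))
  Redex: ((\f.(\g.(\h.(f (g h))))) (\b.(\c.b)))
Total redexes: 3

Answer: 3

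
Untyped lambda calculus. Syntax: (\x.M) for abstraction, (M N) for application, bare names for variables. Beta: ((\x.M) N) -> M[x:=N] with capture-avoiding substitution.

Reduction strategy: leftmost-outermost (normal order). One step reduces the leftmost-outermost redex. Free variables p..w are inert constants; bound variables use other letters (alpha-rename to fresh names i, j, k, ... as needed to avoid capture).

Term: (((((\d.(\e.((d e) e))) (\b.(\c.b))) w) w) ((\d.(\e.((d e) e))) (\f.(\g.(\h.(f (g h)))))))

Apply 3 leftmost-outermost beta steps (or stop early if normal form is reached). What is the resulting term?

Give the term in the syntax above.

Step 0: (((((\d.(\e.((d e) e))) (\b.(\c.b))) w) w) ((\d.(\e.((d e) e))) (\f.(\g.(\h.(f (g h)))))))
Step 1: ((((\e.(((\b.(\c.b)) e) e)) w) w) ((\d.(\e.((d e) e))) (\f.(\g.(\h.(f (g h)))))))
Step 2: (((((\b.(\c.b)) w) w) w) ((\d.(\e.((d e) e))) (\f.(\g.(\h.(f (g h)))))))
Step 3: ((((\c.w) w) w) ((\d.(\e.((d e) e))) (\f.(\g.(\h.(f (g h)))))))

Answer: ((((\c.w) w) w) ((\d.(\e.((d e) e))) (\f.(\g.(\h.(f (g h)))))))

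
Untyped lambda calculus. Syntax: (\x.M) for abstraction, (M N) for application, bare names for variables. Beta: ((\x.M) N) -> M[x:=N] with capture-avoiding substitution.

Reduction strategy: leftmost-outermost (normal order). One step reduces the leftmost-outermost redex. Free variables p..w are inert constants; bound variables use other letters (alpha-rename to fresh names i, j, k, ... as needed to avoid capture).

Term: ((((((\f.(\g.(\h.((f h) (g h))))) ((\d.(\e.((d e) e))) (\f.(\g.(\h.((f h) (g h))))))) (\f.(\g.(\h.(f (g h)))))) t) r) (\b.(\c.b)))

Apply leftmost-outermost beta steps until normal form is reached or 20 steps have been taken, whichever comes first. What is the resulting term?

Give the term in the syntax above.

Step 0: ((((((\f.(\g.(\h.((f h) (g h))))) ((\d.(\e.((d e) e))) (\f.(\g.(\h.((f h) (g h))))))) (\f.(\g.(\h.(f (g h)))))) t) r) (\b.(\c.b)))
Step 1: (((((\g.(\h.((((\d.(\e.((d e) e))) (\f.(\g.(\h.((f h) (g h)))))) h) (g h)))) (\f.(\g.(\h.(f (g h)))))) t) r) (\b.(\c.b)))
Step 2: ((((\h.((((\d.(\e.((d e) e))) (\f.(\g.(\h.((f h) (g h)))))) h) ((\f.(\g.(\h.(f (g h))))) h))) t) r) (\b.(\c.b)))
Step 3: ((((((\d.(\e.((d e) e))) (\f.(\g.(\h.((f h) (g h)))))) t) ((\f.(\g.(\h.(f (g h))))) t)) r) (\b.(\c.b)))
Step 4: (((((\e.(((\f.(\g.(\h.((f h) (g h))))) e) e)) t) ((\f.(\g.(\h.(f (g h))))) t)) r) (\b.(\c.b)))
Step 5: ((((((\f.(\g.(\h.((f h) (g h))))) t) t) ((\f.(\g.(\h.(f (g h))))) t)) r) (\b.(\c.b)))
Step 6: (((((\g.(\h.((t h) (g h)))) t) ((\f.(\g.(\h.(f (g h))))) t)) r) (\b.(\c.b)))
Step 7: ((((\h.((t h) (t h))) ((\f.(\g.(\h.(f (g h))))) t)) r) (\b.(\c.b)))
Step 8: ((((t ((\f.(\g.(\h.(f (g h))))) t)) (t ((\f.(\g.(\h.(f (g h))))) t))) r) (\b.(\c.b)))
Step 9: ((((t (\g.(\h.(t (g h))))) (t ((\f.(\g.(\h.(f (g h))))) t))) r) (\b.(\c.b)))
Step 10: ((((t (\g.(\h.(t (g h))))) (t (\g.(\h.(t (g h)))))) r) (\b.(\c.b)))

Answer: ((((t (\g.(\h.(t (g h))))) (t (\g.(\h.(t (g h)))))) r) (\b.(\c.b)))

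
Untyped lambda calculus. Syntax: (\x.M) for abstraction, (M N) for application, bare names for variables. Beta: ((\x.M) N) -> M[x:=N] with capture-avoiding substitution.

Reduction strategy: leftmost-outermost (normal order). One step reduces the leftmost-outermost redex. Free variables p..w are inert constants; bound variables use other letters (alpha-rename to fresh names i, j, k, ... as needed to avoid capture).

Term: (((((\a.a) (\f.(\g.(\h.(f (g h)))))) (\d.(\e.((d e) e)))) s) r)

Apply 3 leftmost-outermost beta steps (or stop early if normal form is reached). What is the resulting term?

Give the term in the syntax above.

Step 0: (((((\a.a) (\f.(\g.(\h.(f (g h)))))) (\d.(\e.((d e) e)))) s) r)
Step 1: ((((\f.(\g.(\h.(f (g h))))) (\d.(\e.((d e) e)))) s) r)
Step 2: (((\g.(\h.((\d.(\e.((d e) e))) (g h)))) s) r)
Step 3: ((\h.((\d.(\e.((d e) e))) (s h))) r)

Answer: ((\h.((\d.(\e.((d e) e))) (s h))) r)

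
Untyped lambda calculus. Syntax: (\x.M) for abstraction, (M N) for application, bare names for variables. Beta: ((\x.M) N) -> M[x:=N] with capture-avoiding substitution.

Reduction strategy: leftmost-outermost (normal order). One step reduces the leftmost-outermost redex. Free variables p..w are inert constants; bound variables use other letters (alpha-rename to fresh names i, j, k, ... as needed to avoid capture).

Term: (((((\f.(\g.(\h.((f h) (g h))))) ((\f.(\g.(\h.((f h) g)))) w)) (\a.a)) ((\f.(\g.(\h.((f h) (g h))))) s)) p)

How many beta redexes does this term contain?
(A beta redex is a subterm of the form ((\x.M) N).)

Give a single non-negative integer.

Answer: 3

Derivation:
Term: (((((\f.(\g.(\h.((f h) (g h))))) ((\f.(\g.(\h.((f h) g)))) w)) (\a.a)) ((\f.(\g.(\h.((f h) (g h))))) s)) p)
  Redex: ((\f.(\g.(\h.((f h) (g h))))) ((\f.(\g.(\h.((f h) g)))) w))
  Redex: ((\f.(\g.(\h.((f h) g)))) w)
  Redex: ((\f.(\g.(\h.((f h) (g h))))) s)
Total redexes: 3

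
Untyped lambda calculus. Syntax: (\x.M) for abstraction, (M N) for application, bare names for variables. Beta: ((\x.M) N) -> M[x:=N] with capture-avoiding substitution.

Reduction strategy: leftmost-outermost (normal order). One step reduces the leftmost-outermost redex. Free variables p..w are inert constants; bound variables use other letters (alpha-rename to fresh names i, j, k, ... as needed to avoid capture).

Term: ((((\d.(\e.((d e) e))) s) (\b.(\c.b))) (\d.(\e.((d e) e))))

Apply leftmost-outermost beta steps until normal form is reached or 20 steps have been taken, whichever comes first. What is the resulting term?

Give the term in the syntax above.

Answer: (((s (\b.(\c.b))) (\b.(\c.b))) (\d.(\e.((d e) e))))

Derivation:
Step 0: ((((\d.(\e.((d e) e))) s) (\b.(\c.b))) (\d.(\e.((d e) e))))
Step 1: (((\e.((s e) e)) (\b.(\c.b))) (\d.(\e.((d e) e))))
Step 2: (((s (\b.(\c.b))) (\b.(\c.b))) (\d.(\e.((d e) e))))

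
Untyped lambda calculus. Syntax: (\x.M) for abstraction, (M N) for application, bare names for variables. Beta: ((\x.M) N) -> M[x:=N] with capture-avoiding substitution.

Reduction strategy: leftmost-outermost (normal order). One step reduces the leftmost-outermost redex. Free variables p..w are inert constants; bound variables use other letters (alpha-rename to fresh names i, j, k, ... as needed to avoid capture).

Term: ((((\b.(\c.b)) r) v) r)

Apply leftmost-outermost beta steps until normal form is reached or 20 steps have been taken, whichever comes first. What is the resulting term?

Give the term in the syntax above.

Step 0: ((((\b.(\c.b)) r) v) r)
Step 1: (((\c.r) v) r)
Step 2: (r r)

Answer: (r r)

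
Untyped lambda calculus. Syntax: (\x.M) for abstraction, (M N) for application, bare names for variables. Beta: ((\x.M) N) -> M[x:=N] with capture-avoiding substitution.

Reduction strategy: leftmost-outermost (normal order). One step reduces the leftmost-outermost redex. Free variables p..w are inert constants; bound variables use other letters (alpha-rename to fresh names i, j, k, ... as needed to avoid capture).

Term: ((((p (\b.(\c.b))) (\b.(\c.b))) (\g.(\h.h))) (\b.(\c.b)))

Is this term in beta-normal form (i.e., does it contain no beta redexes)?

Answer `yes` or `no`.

Term: ((((p (\b.(\c.b))) (\b.(\c.b))) (\g.(\h.h))) (\b.(\c.b)))
No beta redexes found.

Answer: yes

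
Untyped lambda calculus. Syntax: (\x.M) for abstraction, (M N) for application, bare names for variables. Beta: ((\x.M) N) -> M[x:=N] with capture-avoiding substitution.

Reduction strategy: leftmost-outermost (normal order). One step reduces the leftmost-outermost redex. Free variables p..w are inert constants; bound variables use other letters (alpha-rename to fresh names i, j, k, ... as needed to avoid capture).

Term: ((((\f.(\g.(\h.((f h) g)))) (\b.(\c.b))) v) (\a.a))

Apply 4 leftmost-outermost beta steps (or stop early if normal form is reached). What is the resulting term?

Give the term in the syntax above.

Step 0: ((((\f.(\g.(\h.((f h) g)))) (\b.(\c.b))) v) (\a.a))
Step 1: (((\g.(\h.(((\b.(\c.b)) h) g))) v) (\a.a))
Step 2: ((\h.(((\b.(\c.b)) h) v)) (\a.a))
Step 3: (((\b.(\c.b)) (\a.a)) v)
Step 4: ((\c.(\a.a)) v)

Answer: ((\c.(\a.a)) v)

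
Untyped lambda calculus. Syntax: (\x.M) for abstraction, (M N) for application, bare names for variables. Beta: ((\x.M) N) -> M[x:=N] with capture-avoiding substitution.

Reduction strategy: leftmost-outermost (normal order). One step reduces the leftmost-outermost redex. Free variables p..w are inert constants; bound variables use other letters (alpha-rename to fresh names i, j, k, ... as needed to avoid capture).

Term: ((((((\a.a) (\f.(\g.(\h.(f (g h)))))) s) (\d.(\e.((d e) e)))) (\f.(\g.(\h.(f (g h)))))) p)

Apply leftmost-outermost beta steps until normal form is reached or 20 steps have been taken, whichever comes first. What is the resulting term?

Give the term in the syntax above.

Step 0: ((((((\a.a) (\f.(\g.(\h.(f (g h)))))) s) (\d.(\e.((d e) e)))) (\f.(\g.(\h.(f (g h)))))) p)
Step 1: (((((\f.(\g.(\h.(f (g h))))) s) (\d.(\e.((d e) e)))) (\f.(\g.(\h.(f (g h)))))) p)
Step 2: ((((\g.(\h.(s (g h)))) (\d.(\e.((d e) e)))) (\f.(\g.(\h.(f (g h)))))) p)
Step 3: (((\h.(s ((\d.(\e.((d e) e))) h))) (\f.(\g.(\h.(f (g h)))))) p)
Step 4: ((s ((\d.(\e.((d e) e))) (\f.(\g.(\h.(f (g h))))))) p)
Step 5: ((s (\e.(((\f.(\g.(\h.(f (g h))))) e) e))) p)
Step 6: ((s (\e.((\g.(\h.(e (g h)))) e))) p)
Step 7: ((s (\e.(\h.(e (e h))))) p)

Answer: ((s (\e.(\h.(e (e h))))) p)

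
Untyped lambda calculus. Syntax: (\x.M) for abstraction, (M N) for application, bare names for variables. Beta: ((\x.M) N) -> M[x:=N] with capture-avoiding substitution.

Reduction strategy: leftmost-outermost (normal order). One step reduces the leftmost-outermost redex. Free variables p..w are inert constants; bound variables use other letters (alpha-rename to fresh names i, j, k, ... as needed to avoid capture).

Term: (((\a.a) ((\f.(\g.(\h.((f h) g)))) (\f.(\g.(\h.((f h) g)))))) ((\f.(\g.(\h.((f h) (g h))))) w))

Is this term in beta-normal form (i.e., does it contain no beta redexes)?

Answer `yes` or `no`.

Term: (((\a.a) ((\f.(\g.(\h.((f h) g)))) (\f.(\g.(\h.((f h) g)))))) ((\f.(\g.(\h.((f h) (g h))))) w))
Found 3 beta redex(es).

Answer: no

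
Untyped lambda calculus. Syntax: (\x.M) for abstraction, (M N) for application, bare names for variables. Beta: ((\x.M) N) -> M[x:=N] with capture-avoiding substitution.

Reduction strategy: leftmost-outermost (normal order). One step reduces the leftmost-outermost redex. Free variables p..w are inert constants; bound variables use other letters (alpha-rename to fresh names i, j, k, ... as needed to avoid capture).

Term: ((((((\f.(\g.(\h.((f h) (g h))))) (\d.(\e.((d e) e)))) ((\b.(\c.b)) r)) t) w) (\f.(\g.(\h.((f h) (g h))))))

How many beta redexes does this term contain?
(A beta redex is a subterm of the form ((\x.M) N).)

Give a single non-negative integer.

Answer: 2

Derivation:
Term: ((((((\f.(\g.(\h.((f h) (g h))))) (\d.(\e.((d e) e)))) ((\b.(\c.b)) r)) t) w) (\f.(\g.(\h.((f h) (g h))))))
  Redex: ((\f.(\g.(\h.((f h) (g h))))) (\d.(\e.((d e) e))))
  Redex: ((\b.(\c.b)) r)
Total redexes: 2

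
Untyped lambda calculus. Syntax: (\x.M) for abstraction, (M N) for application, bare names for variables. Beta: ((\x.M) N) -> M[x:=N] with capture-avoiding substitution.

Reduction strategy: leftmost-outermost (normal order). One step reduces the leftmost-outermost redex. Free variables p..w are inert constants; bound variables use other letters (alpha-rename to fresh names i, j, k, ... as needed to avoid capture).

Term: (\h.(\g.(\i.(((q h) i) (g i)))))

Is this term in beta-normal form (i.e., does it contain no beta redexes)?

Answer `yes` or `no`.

Answer: yes

Derivation:
Term: (\h.(\g.(\i.(((q h) i) (g i)))))
No beta redexes found.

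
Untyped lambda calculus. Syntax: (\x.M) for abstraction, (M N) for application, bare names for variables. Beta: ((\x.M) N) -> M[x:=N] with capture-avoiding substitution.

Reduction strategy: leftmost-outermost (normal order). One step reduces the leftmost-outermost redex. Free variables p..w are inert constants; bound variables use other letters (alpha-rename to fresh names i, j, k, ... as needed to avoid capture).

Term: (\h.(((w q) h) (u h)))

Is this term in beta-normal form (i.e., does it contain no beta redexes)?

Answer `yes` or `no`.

Answer: yes

Derivation:
Term: (\h.(((w q) h) (u h)))
No beta redexes found.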